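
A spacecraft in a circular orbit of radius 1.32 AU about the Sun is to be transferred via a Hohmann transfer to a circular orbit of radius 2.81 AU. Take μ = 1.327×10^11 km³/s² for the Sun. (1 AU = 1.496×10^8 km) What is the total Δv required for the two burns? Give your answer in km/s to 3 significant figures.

In km: r₁ = 1.32 × 1.496×10^8 = 1.97472×10^8 km; r₂ = 2.81 × 1.496×10^8 = 4.20376×10^8 km.
Transfer-ellipse semi-major axis a_t = (r₁ + r₂)/2 = (1.97472×10^8 + 4.20376×10^8)/2 = 3.08924×10^8 km.
At r₁ the circular-orbit speed is v₁ = √(μ/r₁) = 25.923 km/s.
Transfer-orbit speed at r₁ (vis-viva): v_p = √[μ(2/r₁ − 1/a_t)] = 30.240 km/s.
First burn Δv₁ = |v_p − v₁| = 4.317 km/s.
Circular speed at r₂: v₂ = √(μ/r₂) = 17.767 km/s.
Transfer-orbit speed at r₂: v_a = √[μ(2/r₂ − 1/a_t)] = 14.205 km/s.
Second burn Δv₂ = |v₂ − v_a| = 3.562 km/s.
Δv = Δv₁ + Δv₂ = 4.317 + 3.562 = 7.879 km/s.

Δv = 7.88 km/s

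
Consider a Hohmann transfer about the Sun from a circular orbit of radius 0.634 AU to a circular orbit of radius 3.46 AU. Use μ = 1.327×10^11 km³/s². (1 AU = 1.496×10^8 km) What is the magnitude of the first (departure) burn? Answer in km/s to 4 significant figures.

In km: r₁ = 0.634 × 1.496×10^8 = 9.48464×10^7 km; r₂ = 3.46 × 1.496×10^8 = 5.17616×10^8 km.
Transfer-ellipse semi-major axis a_t = (r₁ + r₂)/2 = (9.48464×10^7 + 5.17616×10^8)/2 = 3.062312×10^8 km.
On the circular orbit at r = 9.48464×10^7 km, v_c = √(μ/r) = 37.40 km/s.
Transfer-orbit speed at the same r (vis-viva, a = a_t): v_t = √[μ(2/r − 1/a_t)] = 48.63 km/s.
Δv₁ = |v_t − v_c| = |48.63 − 37.40| = 11.23 km/s.

Δv₁ = 11.23 km/s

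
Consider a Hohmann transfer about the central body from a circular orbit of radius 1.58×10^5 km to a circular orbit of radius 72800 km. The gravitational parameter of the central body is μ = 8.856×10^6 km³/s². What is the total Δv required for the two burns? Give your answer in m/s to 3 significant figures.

Δv = 3420 m/s

Semi-major axis of the transfer orbit: a_t = (1.580×10^5 + 72800)/2 = 1.154×10^5 km.
At r₁ the circular-orbit speed is v₁ = √(μ/r₁) = 7.4867 km/s.
On the transfer ellipse at r₁, v² = μ(2/r − 1/a) gives v_a = √[μ(2/r₁ − 1/a_t)] = 5.9464 km/s.
First burn Δv₁ = |v_a − v₁| = 1.540 km/s.
Circular speed at r₂: v₂ = √(μ/r₂) = 11.0294 km/s.
Transfer-orbit speed at r₂: v_p = √[μ(2/r₂ − 1/a_t)] = 12.9056 km/s.
Second burn Δv₂ = |v₂ − v_p| = 1.876 km/s.
Total Δv = Δv₁ + Δv₂ = 3.416 km/s.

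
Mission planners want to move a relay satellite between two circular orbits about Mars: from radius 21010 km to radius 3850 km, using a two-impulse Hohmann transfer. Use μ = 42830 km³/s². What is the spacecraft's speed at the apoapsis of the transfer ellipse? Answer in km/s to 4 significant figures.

Semi-major axis of the transfer orbit: a_t = (21010 + 3850)/2 = 12430 km.
At apoapsis, r = 21010 km.
Applying v² = μ(2/r − 1/a_t): v = 0.7946 km/s.

v = 0.7946 km/s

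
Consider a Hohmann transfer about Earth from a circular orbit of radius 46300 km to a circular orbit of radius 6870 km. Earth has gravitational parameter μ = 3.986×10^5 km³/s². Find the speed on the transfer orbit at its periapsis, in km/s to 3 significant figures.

v = 10.1 km/s

Transfer-ellipse semi-major axis a_t = (r₁ + r₂)/2 = (46300 + 6870)/2 = 26585 km.
At periapsis, r = 6870 km.
From the vis-viva equation, v = √[μ(2/r − 1/a_t)] = 10.05 km/s.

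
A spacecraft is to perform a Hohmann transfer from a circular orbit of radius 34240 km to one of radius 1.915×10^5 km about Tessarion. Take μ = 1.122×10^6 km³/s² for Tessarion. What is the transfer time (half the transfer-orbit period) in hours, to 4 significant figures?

t = 31.24 hours

Transfer-ellipse semi-major axis a_t = (r₁ + r₂)/2 = (34240 + 1.915×10^5)/2 = 1.1287×10^5 km.
Transfer time t = π√(a_t³/μ) = π√((1.1287×10^5)³ / 1.122×10^6) = 1.1247×10^5 s.
Converting: 1.1247×10^5 s ÷ 3600 s/hour = 31.24 hours.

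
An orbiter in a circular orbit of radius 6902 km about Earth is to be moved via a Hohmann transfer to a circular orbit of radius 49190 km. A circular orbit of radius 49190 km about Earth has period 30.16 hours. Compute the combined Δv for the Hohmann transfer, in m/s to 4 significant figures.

From Kepler's third law T² = 4π²r³/μ at r = 49190 km, T = 30.16 hours = 30.16 × 3600 s = 1.08576×10^5 s: μ = 4π²r³/T² = 3.98586×10^5 km³/s².
Transfer-ellipse semi-major axis a_t = (r₁ + r₂)/2 = (6902 + 49190)/2 = 28046 km.
At r₁ the circular-orbit speed is v₁ = √(μ/r₁) = 7.5993 km/s.
Transfer-orbit speed at r₁ (vis-viva): v_p = √[μ(2/r₁ − 1/a_t)] = 10.064 km/s.
First burn Δv₁ = |v_p − v₁| = 2.465 km/s.
Circular speed at r₂: v₂ = √(μ/r₂) = 2.84658 km/s.
Transfer-orbit speed at r₂: v_a = √[μ(2/r₂ − 1/a_t)] = 1.41213 km/s.
Second burn Δv₂ = |v₂ − v_a| = 1.434 km/s.
Total Δv = Δv₁ + Δv₂ = 3.899 km/s.

Δv = 3899 m/s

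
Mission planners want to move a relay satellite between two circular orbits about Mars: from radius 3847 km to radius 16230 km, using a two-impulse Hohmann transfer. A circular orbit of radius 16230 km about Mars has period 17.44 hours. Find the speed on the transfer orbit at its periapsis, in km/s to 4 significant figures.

v = 4.242 km/s

From Kepler's third law T² = 4π²r³/μ at r = 16230 km, T = 17.44 hours = 17.44 × 3600 s = 62784 s: μ = 4π²r³/T² = 42817.1 km³/s².
The Hohmann ellipse has a_t = (r₁ + r₂)/2 = 10038.5 km.
The periapsis of the transfer ellipse is at r = 3847 km.
Vis-viva: v = √[μ(2/r − 1/a_t)] = √[42817.1 × (2/3847 − 1/10038.5)] = 4.242 km/s.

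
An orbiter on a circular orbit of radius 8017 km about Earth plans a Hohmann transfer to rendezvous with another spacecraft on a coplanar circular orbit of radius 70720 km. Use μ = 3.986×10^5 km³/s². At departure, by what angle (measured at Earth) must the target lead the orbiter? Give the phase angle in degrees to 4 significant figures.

φ = 105.2°

Transfer-ellipse semi-major axis a_t = (r₁ + r₂)/2 = (8017 + 70720)/2 = 39368.5 km.
The half-period of the transfer ellipse is t = π√(a_t³/μ) = 38869 s.
Target angular speed ω₂ = √(μ/r₂³) = 3.3570×10^-5 rad/s.
Angle swept by the target during transfer: ω₂·t = 1.3048 rad = 74.76°.
The orbiter traverses 180° on the transfer ellipse, so the target must lead by 180° − 74.76° = 105.2°.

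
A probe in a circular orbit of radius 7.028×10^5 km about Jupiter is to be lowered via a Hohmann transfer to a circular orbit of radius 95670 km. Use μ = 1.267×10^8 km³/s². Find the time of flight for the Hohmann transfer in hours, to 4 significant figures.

Semi-major axis of the transfer orbit: a_t = (7.028×10^5 + 95670)/2 = 3.99235×10^5 km.
Transfer time t = π√(a_t³/μ) = π√((3.99235×10^5)³ / 1.267×10^8) = 70410 s.
Converting: 70410 s ÷ 3600 s/hour = 19.56 hours.

t = 19.56 hours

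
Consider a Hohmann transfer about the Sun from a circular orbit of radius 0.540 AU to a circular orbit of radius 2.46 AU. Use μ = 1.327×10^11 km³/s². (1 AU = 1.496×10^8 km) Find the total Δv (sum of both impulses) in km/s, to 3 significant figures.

In km: r₁ = 0.540 × 1.496×10^8 = 8.0784×10^7 km; r₂ = 2.46 × 1.496×10^8 = 3.68016×10^8 km.
The Hohmann ellipse has a_t = (r₁ + r₂)/2 = 2.244×10^8 km.
At r₁ the circular-orbit speed is v₁ = √(μ/r₁) = 40.53 km/s.
Transfer-orbit speed at r₁ (vis-viva equation): v_p = √[μ(2/r₁ − 1/a_t)] = 51.90 km/s.
First burn Δv₁ = |v_p − v₁| = 11.37 km/s.
Circular speed at r₂: v₂ = √(μ/r₂) = 18.989 km/s.
Transfer-orbit speed at r₂: v_a = √[μ(2/r₂ − 1/a_t)] = 11.393 km/s.
Second burn Δv₂ = |v₂ − v_a| = 7.596 km/s.
Δv = Δv₁ + Δv₂ = 11.37 + 7.596 = 18.97 km/s.

Δv = 19.0 km/s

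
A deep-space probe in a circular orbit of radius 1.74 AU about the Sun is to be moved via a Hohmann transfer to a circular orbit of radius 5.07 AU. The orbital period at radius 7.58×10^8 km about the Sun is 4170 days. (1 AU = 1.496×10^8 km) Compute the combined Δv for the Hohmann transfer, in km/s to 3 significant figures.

From Kepler's third law T² = 4π²r³/μ at r = 7.58×10^8 km, T = 4170 days = 4170 × 86400 s = 3.60288×10^8 s: μ = 4π²r³/T² = 1.32455×10^11 km³/s².
In km: r₁ = 1.74 × 1.496×10^8 = 2.60304×10^8 km; r₂ = 5.07 × 1.496×10^8 = 7.58472×10^8 km.
Transfer-ellipse semi-major axis a_t = (r₁ + r₂)/2 = (2.60304×10^8 + 7.58472×10^8)/2 = 5.09388×10^8 km.
Circular speed at r₁: v₁ = √(μ/r₁) = √(1.32455×10^11/2.60304×10^8) = 22.558 km/s.
On the transfer ellipse at r₁, vis-viva equation gives v_p = √[μ(2/r₁ − 1/a_t)] = 27.526 km/s.
First burn Δv₁ = |v_p − v₁| = 4.968 km/s.
At r₂, v₂ = √(μ/r₂) = 13.215 km/s.
Transfer-orbit speed at r₂: v_a = √[μ(2/r₂ − 1/a_t)] = 9.4467 km/s.
Second burn Δv₂ = |v₂ − v_a| = 3.768 km/s.
Δv = Δv₁ + Δv₂ = 4.968 + 3.768 = 8.736 km/s.

Δv = 8.74 km/s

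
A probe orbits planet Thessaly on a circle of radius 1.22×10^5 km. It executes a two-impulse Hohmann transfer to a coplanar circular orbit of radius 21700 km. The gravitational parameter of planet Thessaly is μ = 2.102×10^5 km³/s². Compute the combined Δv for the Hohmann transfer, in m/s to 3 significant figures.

Transfer-ellipse semi-major axis a_t = (r₁ + r₂)/2 = (1.220×10^5 + 21700)/2 = 71850 km.
At r₁ the circular-orbit speed is v₁ = √(μ/r₁) = 1.31261 km/s.
On the transfer ellipse at r₁, vis-viva equation gives v_a = √[μ(2/r₁ − 1/a_t)] = 0.721361 km/s.
First burn Δv₁ = |v_a − v₁| = 0.59125 km/s.
At r₂, v₂ = √(μ/r₂) = 3.11234 km/s.
Transfer-orbit speed at r₂: v_p = √[μ(2/r₂ − 1/a_t)] = 4.05558 km/s.
Second burn Δv₂ = |v₂ − v_p| = 0.94324 km/s.
Δv = Δv₁ + Δv₂ = 0.59125 + 0.94324 = 1.534 km/s.

Δv = 1530 m/s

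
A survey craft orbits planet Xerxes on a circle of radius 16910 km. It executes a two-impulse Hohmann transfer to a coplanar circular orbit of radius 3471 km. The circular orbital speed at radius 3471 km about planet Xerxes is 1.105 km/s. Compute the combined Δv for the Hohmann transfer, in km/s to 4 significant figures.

Δv = 0.5269 km/s

From the circular-orbit relation v² = μ/r at r = 3471 km: μ = v²r = (1.105)² × 3471 = 4238.18 km³/s².
Transfer-ellipse semi-major axis a_t = (r₁ + r₂)/2 = (16910 + 3471)/2 = 10190.5 km.
At r₁ the circular-orbit speed is v₁ = √(μ/r₁) = 0.500631 km/s.
Transfer-orbit speed at r₁ (v² = μ(2/r − 1/a)): v_a = √[μ(2/r₁ − 1/a_t)] = 0.292178 km/s.
First burn Δv₁ = |v_a − v₁| = 0.2085 km/s.
At r₂, v₂ = √(μ/r₂) = 1.1050 km/s.
Transfer-orbit speed at r₂: v_p = √[μ(2/r₂ − 1/a_t)] = 1.4234 km/s.
Second burn Δv₂ = |v₂ − v_p| = 0.3184 km/s.
Δv = Δv₁ + Δv₂ = 0.2085 + 0.3184 = 0.5269 km/s.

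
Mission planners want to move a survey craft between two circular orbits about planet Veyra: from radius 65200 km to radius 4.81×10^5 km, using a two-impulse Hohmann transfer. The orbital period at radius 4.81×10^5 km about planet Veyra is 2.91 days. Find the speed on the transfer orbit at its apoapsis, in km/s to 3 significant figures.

From Kepler's third law T² = 4π²r³/μ at r = 4.81×10^5 km, T = 2.91 days = 2.91 × 86400 s = 2.51424×10^5 s: μ = 4π²r³/T² = 6.94995×10^7 km³/s².
The Hohmann ellipse has a_t = (r₁ + r₂)/2 = 2.731×10^5 km.
The apoapsis of the transfer ellipse is at r = 4.810×10^5 km.
Applying v² = μ(2/r − 1/a_t): v = 5.873 km/s.

v = 5.87 km/s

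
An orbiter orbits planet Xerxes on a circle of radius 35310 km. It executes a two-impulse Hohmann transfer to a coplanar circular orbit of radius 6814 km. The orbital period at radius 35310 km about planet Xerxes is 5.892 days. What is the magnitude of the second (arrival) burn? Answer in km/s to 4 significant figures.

From Kepler's third law T² = 4π²r³/μ at r = 35310 km, T = 5.892 days = 5.892 × 86400 s = 5.090688×10^5 s: μ = 4π²r³/T² = 6706.56 km³/s².
Semi-major axis of the transfer orbit: a_t = (35310 + 6814)/2 = 21062 km.
On the circular orbit at r = 6814 km, v_c = √(μ/r) = 0.992085 km/s.
Transfer-orbit speed at the same r (vis-viva, a = a_t): v_t = √[μ(2/r − 1/a_t)] = 1.28454 km/s.
Δv₂ = |v_t − v_c| = |1.28454 − 0.992085| = 0.2925 km/s.

Δv₂ = 0.2925 km/s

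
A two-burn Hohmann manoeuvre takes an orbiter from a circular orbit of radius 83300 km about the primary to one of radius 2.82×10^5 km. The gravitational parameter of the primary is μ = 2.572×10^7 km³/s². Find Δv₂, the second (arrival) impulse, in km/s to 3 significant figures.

Semi-major axis of the transfer orbit: a_t = (83300 + 2.820×10^5)/2 = 1.8265×10^5 km.
On the circular orbit at r = 2.820×10^5 km, v_c = √(μ/r) = 9.550 km/s.
Transfer-orbit speed at the same r (vis-viva, a = a_t): v_t = √[μ(2/r − 1/a_t)] = 6.449 km/s.
Δv₂ = |v_t − v_c| = |6.449 − 9.550| = 3.101 km/s.

Δv₂ = 3.10 km/s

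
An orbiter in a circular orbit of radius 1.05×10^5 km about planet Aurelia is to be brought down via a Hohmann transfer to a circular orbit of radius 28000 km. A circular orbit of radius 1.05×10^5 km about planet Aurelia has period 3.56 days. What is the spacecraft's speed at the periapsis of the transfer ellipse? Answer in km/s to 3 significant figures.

From Kepler's third law T² = 4π²r³/μ at r = 1.05×10^5 km, T = 3.56 days = 3.56 × 86400 s = 3.07584×10^5 s: μ = 4π²r³/T² = 4.83059×10^5 km³/s².
Transfer-ellipse semi-major axis a_t = (r₁ + r₂)/2 = (1.050×10^5 + 28000)/2 = 66500 km.
At periapsis, r = 28000 km.
Vis-viva: v = √[μ(2/r − 1/a_t)] = √[4.83059×10^5 × (2/28000 − 1/66500)] = 5.219 km/s.

v = 5.22 km/s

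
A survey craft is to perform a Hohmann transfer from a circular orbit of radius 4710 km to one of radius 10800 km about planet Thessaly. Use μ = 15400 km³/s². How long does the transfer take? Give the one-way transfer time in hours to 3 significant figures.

t = 4.80 hours

Transfer-ellipse semi-major axis a_t = (r₁ + r₂)/2 = (4710 + 10800)/2 = 7755 km.
Half the transfer-orbit period gives t = π√(a_t³/μ) = 17290 s.
Converting: 17290 s ÷ 3600 s/hour = 4.80 hours.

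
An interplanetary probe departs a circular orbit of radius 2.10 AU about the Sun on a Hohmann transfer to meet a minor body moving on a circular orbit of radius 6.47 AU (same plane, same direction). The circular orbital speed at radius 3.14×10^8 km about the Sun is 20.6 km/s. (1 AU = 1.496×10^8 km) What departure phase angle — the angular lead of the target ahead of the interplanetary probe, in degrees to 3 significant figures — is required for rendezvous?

φ = 83.0°

From the circular-orbit relation v² = μ/r at r = 3.14×10^8 km: μ = v²r = (20.6)² × 3.14×10^8 = 1.33249×10^11 km³/s².
In km: r₁ = 2.10 × 1.496×10^8 = 3.1416×10^8 km; r₂ = 6.47 × 1.496×10^8 = 9.67912×10^8 km.
Semi-major axis of the transfer orbit: a_t = (3.1416×10^8 + 9.67912×10^8)/2 = 6.41036×10^8 km.
The half-period of the transfer ellipse is t = π√(a_t³/μ) = 1.39682×10^8 s.
Target angular speed ω₂ = √(μ/r₂³) = 1.21221×10^-8 rad/s.
Angle swept by the target during transfer: ω₂·t = 1.69324 rad = 97.02°.
The interplanetary probe traverses 180° on the transfer ellipse, so the target must lead by 180° − 97.02° = 83.0°.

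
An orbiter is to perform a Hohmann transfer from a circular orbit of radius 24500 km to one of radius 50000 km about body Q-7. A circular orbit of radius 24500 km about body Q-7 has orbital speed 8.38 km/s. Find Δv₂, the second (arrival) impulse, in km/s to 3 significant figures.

From the circular-orbit relation v² = μ/r at r = 24500 km: μ = v²r = (8.38)² × 24500 = 1.72050×10^6 km³/s².
Semi-major axis of the transfer orbit: a_t = (24500 + 50000)/2 = 37250 km.
On the circular orbit at r = 50000 km, v_c = √(μ/r) = 5.866 km/s.
Vis-viva on the transfer ellipse at r = 50000 km gives v_t = √[μ(2/r − 1/a_t)] = 4.757 km/s.
Δv₂ = |v_t − v_c| = |4.757 − 5.866| = 1.109 km/s.

Δv₂ = 1.11 km/s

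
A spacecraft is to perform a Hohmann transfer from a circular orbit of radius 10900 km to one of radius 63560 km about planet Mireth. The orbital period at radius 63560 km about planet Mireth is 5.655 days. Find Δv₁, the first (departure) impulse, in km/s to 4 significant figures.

From Kepler's third law T² = 4π²r³/μ at r = 63560 km, T = 5.655 days = 5.655 × 86400 s = 4.88592×10^5 s: μ = 4π²r³/T² = 42463.8 km³/s².
Transfer-ellipse semi-major axis a_t = (r₁ + r₂)/2 = (10900 + 63560)/2 = 37230 km.
Circular speed at r = 10900 km: v_c = √(μ/r) = 1.97377 km/s.
Transfer-orbit speed at the same r (vis-viva, a = a_t): v_t = √[μ(2/r − 1/a_t)] = 2.57894 km/s.
Δv₁ = |v_t − v_c| = |2.57894 − 1.97377| = 0.6052 km/s.

Δv₁ = 0.6052 km/s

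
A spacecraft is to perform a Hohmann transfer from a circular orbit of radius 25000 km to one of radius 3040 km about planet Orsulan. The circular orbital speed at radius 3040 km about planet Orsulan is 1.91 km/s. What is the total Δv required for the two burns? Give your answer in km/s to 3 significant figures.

Δv = 0.996 km/s

From the circular-orbit relation v² = μ/r at r = 3040 km: μ = v²r = (1.91)² × 3040 = 11090.2 km³/s².
Semi-major axis of the transfer orbit: a_t = (25000 + 3040)/2 = 14020 km.
At r₁ the circular-orbit speed is v₁ = √(μ/r₁) = 0.6660 km/s.
Transfer-orbit speed at r₁ (vis-viva equation): v_a = √[μ(2/r₁ − 1/a_t)] = 0.3101 km/s.
First burn Δv₁ = |v_a − v₁| = 0.3559 km/s.
At r₂, v₂ = √(μ/r₂) = 1.9100 km/s.
Transfer-orbit speed at r₂: v_p = √[μ(2/r₂ − 1/a_t)] = 2.5505 km/s.
Second burn Δv₂ = |v₂ − v_p| = 0.6405 km/s.
Total Δv = Δv₁ + Δv₂ = 0.9964 km/s.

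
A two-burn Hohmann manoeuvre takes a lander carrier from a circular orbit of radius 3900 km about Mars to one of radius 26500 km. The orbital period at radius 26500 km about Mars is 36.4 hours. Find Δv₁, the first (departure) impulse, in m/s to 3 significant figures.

From Kepler's third law T² = 4π²r³/μ at r = 26500 km, T = 36.4 hours = 36.4 × 3600 s = 1.3104×10^5 s: μ = 4π²r³/T² = 42784.8 km³/s².
The Hohmann ellipse has a_t = (r₁ + r₂)/2 = 15200 km.
On the circular orbit at r = 3900 km, v_c = √(μ/r) = 3.312 km/s.
Vis-viva on the transfer ellipse at r = 3900 km gives v_t = √[μ(2/r − 1/a_t)] = 4.373 km/s.
Δv₁ = |v_t − v_c| = |4.373 − 3.312| = 1.061 km/s.

Δv₁ = 1060 m/s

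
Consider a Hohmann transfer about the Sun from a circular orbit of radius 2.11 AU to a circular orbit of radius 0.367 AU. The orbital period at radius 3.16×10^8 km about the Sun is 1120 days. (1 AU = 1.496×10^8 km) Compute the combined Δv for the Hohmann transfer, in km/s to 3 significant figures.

Δv = 24.4 km/s

From Kepler's third law T² = 4π²r³/μ at r = 3.16×10^8 km, T = 1120 days = 1120 × 86400 s = 9.6768×10^7 s: μ = 4π²r³/T² = 1.33032×10^11 km³/s².
In km: r₁ = 2.11 × 1.496×10^8 = 3.15656×10^8 km; r₂ = 0.367 × 1.496×10^8 = 5.49032×10^7 km.
Transfer-ellipse semi-major axis a_t = (r₁ + r₂)/2 = (3.15656×10^8 + 5.49032×10^7)/2 = 1.852796×10^8 km.
Circular speed at r₁: v₁ = √(μ/r₁) = √(1.33032×10^11/3.15656×10^8) = 20.529 km/s.
On the transfer ellipse at r₁, vis-viva equation gives v_a = √[μ(2/r₁ − 1/a_t)] = 11.175 km/s.
First burn Δv₁ = |v_a − v₁| = 9.354 km/s.
At r₂, v₂ = √(μ/r₂) = 49.22 km/s.
Transfer-orbit speed at r₂: v_p = √[μ(2/r₂ − 1/a_t)] = 64.25 km/s.
Second burn Δv₂ = |v₂ − v_p| = 15.03 km/s.
Total Δv = Δv₁ + Δv₂ = 24.38 km/s.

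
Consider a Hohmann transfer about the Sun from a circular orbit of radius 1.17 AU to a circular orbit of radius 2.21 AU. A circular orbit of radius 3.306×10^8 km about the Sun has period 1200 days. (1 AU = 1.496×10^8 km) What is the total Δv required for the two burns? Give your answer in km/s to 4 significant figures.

From Kepler's third law T² = 4π²r³/μ at r = 3.306×10^8 km, T = 1200 days = 1200 × 86400 s = 1.0368×10^8 s: μ = 4π²r³/T² = 1.32702×10^11 km³/s².
In km: r₁ = 1.17 × 1.496×10^8 = 1.75032×10^8 km; r₂ = 2.21 × 1.496×10^8 = 3.30616×10^8 km.
Transfer-ellipse semi-major axis a_t = (r₁ + r₂)/2 = (1.75032×10^8 + 3.30616×10^8)/2 = 2.52824×10^8 km.
Circular speed at r₁: v₁ = √(μ/r₁) = √(1.32702×10^11/1.75032×10^8) = 27.535 km/s.
On the transfer ellipse at r₁, v² = μ(2/r − 1/a) gives v_p = √[μ(2/r₁ − 1/a_t)] = 31.487 km/s.
First burn Δv₁ = |v_p − v₁| = 3.952 km/s.
At r₂, v₂ = √(μ/r₂) = 20.0344 km/s.
Transfer-orbit speed at r₂: v_a = √[μ(2/r₂ − 1/a_t)] = 16.6697 km/s.
Second burn Δv₂ = |v₂ − v_a| = 3.365 km/s.
Δv = Δv₁ + Δv₂ = 3.952 + 3.365 = 7.317 km/s.

Δv = 7.317 km/s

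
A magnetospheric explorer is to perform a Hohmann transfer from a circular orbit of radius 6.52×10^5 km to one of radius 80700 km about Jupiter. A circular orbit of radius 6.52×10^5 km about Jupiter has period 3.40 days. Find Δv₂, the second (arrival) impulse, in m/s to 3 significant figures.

From Kepler's third law T² = 4π²r³/μ at r = 6.52×10^5 km, T = 3.40 days = 3.40 × 86400 s = 2.9376×10^5 s: μ = 4π²r³/T² = 1.26799×10^8 km³/s².
The Hohmann ellipse has a_t = (r₁ + r₂)/2 = 3.6635×10^5 km.
On the circular orbit at r = 80700 km, v_c = √(μ/r) = 39.64 km/s.
Transfer-orbit speed at the same r (vis-viva, a = a_t): v_t = √[μ(2/r − 1/a_t)] = 52.88 km/s.
Δv₂ = |v_t − v_c| = |52.88 − 39.64| = 13.24 km/s.

Δv₂ = 13200 m/s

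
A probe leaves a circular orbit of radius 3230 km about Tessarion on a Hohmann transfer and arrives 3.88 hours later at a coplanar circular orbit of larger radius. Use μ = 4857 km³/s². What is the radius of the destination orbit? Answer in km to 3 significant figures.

r₂ = 5930 km

Transfer time t = 3.88 hours = 13968 s, and t = π√(a_t³/μ).
So a_t = (μ t²/π²)^(1/3) = (4857 × (13968)² / π²)^(1/3) = 4579.1 km.
Since a_t = (r₁ + r₂)/2, r₂ = 2a_t − r₁ = 2×4579.1 − 3230 = 5928.2 km.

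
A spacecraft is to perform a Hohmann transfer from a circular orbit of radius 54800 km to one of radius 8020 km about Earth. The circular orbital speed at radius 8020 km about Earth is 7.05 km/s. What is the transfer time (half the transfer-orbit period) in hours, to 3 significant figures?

From the circular-orbit relation v² = μ/r at r = 8020 km: μ = v²r = (7.05)² × 8020 = 3.98614×10^5 km³/s².
Transfer-ellipse semi-major axis a_t = (r₁ + r₂)/2 = (54800 + 8020)/2 = 31410 km.
Half the transfer-orbit period gives t = π√(a_t³/μ) = 27700 s.
Converting: 27700 s ÷ 3600 s/hour = 7.69 hours.

t = 7.69 hours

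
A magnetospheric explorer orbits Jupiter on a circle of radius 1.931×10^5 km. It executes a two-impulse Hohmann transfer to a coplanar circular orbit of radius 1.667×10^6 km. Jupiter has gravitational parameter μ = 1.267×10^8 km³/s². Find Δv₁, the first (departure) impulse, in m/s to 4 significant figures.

Δv₁ = 8678 m/s

Transfer-ellipse semi-major axis a_t = (r₁ + r₂)/2 = (1.931×10^5 + 1.667×10^6)/2 = 9.3005×10^5 km.
On the circular orbit at r = 1.931×10^5 km, v_c = √(μ/r) = 25.6152 km/s.
Transfer-orbit speed at the same r (vis-viva, a = a_t): v_t = √[μ(2/r − 1/a_t)] = 34.2935 km/s.
Δv₁ = |v_t − v_c| = |34.2935 − 25.6152| = 8.678 km/s.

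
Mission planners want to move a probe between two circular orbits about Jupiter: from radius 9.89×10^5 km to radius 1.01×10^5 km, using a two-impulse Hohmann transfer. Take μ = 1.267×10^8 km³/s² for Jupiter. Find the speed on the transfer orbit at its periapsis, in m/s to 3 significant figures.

v = 47700 m/s

Semi-major axis of the transfer orbit: a_t = (9.890×10^5 + 1.010×10^5)/2 = 5.450×10^5 km.
At periapsis, r = 1.010×10^5 km.
From the vis-viva equation, v = √[μ(2/r − 1/a_t)] = 47.71 km/s.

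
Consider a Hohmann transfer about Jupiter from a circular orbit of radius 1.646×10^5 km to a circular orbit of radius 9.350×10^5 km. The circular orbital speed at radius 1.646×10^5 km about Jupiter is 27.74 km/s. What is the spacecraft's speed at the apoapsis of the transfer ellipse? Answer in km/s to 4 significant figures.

v = 6.368 km/s

From the circular-orbit relation v² = μ/r at r = 1.646×10^5 km: μ = v²r = (27.74)² × 1.646×10^5 = 1.26661×10^8 km³/s².
The Hohmann ellipse has a_t = (r₁ + r₂)/2 = 5.498×10^5 km.
The apoapsis of the transfer ellipse is at r = 9.350×10^5 km.
Applying v² = μ(2/r − 1/a_t): v = 6.368 km/s.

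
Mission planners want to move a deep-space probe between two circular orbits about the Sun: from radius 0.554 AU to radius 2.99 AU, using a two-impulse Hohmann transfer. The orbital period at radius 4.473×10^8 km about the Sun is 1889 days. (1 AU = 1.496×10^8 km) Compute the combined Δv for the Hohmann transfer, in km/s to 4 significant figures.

From Kepler's third law T² = 4π²r³/μ at r = 4.473×10^8 km, T = 1889 days = 1889 × 86400 s = 1.632096×10^8 s: μ = 4π²r³/T² = 1.32637×10^11 km³/s².
In km: r₁ = 0.554 × 1.496×10^8 = 8.28784×10^7 km; r₂ = 2.99 × 1.496×10^8 = 4.47304×10^8 km.
Transfer-ellipse semi-major axis a_t = (r₁ + r₂)/2 = (8.28784×10^7 + 4.47304×10^8)/2 = 2.650912×10^8 km.
At r₁ the circular-orbit speed is v₁ = √(μ/r₁) = 40.005 km/s.
On the transfer ellipse at r₁, v² = μ(2/r − 1/a) gives v_p = √[μ(2/r₁ − 1/a_t)] = 51.966 km/s.
First burn Δv₁ = |v_p − v₁| = 11.96 km/s.
Circular speed at r₂: v₂ = √(μ/r₂) = 17.22 km/s.
Transfer-orbit speed at r₂: v_a = √[μ(2/r₂ − 1/a_t)] = 9.628 km/s.
Second burn Δv₂ = |v₂ − v_a| = 7.592 km/s.
Δv = Δv₁ + Δv₂ = 11.96 + 7.592 = 19.55 km/s.

Δv = 19.55 km/s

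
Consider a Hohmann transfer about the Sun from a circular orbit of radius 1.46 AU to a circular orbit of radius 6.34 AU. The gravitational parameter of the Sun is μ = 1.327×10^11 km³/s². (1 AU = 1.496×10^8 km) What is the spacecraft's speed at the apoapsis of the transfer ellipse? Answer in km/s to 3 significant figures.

In km: r₁ = 1.46 × 1.496×10^8 = 2.18416×10^8 km; r₂ = 6.34 × 1.496×10^8 = 9.48464×10^8 km.
Transfer-ellipse semi-major axis a_t = (r₁ + r₂)/2 = (2.18416×10^8 + 9.48464×10^8)/2 = 5.8344×10^8 km.
At apoapsis, r = 9.48464×10^8 km.
Vis-viva: v = √[μ(2/r − 1/a_t)] = √[1.327×10^11 × (2/9.48464×10^8 − 1/5.8344×10^8)] = 7.237 km/s.

v = 7.24 km/s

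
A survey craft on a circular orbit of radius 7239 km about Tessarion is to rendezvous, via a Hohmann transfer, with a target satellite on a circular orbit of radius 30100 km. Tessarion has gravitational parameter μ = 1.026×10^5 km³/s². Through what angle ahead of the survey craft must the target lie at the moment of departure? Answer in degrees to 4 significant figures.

φ = 92.07°

Transfer-ellipse semi-major axis a_t = (r₁ + r₂)/2 = (7239 + 30100)/2 = 18669.5 km.
The half-period of the transfer ellipse is t = π√(a_t³/μ) = 25019 s.
Target angular speed ω₂ = √(μ/r₂³) = 6.1337×10^-5 rad/s.
Angle swept by the target during transfer: ω₂·t = 1.5346 rad = 87.93°.
Arrival is 180° from departure on the ellipse, so φ = 180° − 87.93° = 92.07°.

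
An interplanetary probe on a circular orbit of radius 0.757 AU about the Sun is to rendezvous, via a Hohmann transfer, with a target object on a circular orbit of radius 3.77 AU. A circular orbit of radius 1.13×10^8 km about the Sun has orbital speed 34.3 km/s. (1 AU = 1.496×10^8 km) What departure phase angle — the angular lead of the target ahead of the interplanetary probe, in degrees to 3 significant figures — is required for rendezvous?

From the circular-orbit relation v² = μ/r at r = 1.13×10^8 km: μ = v²r = (34.3)² × 1.13×10^8 = 1.32943×10^11 km³/s².
In km: r₁ = 0.757 × 1.496×10^8 = 1.132472×10^8 km; r₂ = 3.77 × 1.496×10^8 = 5.63992×10^8 km.
Transfer-ellipse semi-major axis a_t = (r₁ + r₂)/2 = (1.132472×10^8 + 5.63992×10^8)/2 = 3.386196×10^8 km.
Transfer time t = π√(a_t³/μ) = 5.3689×10^7 s.
The target's mean motion on its circular orbit is ω₂ = √(μ/r₂³) = 2.7222×10^-8 rad/s.
Angle swept by the target during transfer: ω₂·t = 1.4615 rad = 83.74°.
The interplanetary probe traverses 180° on the transfer ellipse, so the target must lead by 180° − 83.74° = 96.3°.

φ = 96.3°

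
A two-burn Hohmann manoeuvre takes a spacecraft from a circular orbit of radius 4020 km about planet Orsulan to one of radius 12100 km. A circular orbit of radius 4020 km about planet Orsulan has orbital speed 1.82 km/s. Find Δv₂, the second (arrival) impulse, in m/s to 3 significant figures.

Δv₂ = 308 m/s

From the circular-orbit relation v² = μ/r at r = 4020 km: μ = v²r = (1.82)² × 4020 = 13315.8 km³/s².
The Hohmann ellipse has a_t = (r₁ + r₂)/2 = 8060 km.
Circular speed at r = 12100 km: v_c = √(μ/r) = 1.04904 km/s.
Vis-viva on the transfer ellipse at r = 12100 km gives v_t = √[μ(2/r − 1/a_t)] = 0.740862 km/s.
Δv₂ = |v_t − v_c| = |0.740862 − 1.04904| = 0.3082 km/s.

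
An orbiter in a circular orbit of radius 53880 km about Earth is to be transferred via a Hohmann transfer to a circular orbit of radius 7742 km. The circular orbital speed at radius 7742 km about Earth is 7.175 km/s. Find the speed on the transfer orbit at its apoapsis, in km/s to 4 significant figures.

v = 1.363 km/s

From the circular-orbit relation v² = μ/r at r = 7742 km: μ = v²r = (7.175)² × 7742 = 3.98563×10^5 km³/s².
Transfer-ellipse semi-major axis a_t = (r₁ + r₂)/2 = (53880 + 7742)/2 = 30811 km.
At apoapsis, r = 53880 km.
From the vis-viva equation, v = √[μ(2/r − 1/a_t)] = 1.363 km/s.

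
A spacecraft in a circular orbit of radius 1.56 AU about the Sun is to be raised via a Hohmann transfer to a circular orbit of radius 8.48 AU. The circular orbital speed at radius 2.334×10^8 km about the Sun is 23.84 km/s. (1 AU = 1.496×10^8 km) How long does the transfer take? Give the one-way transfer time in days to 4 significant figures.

From the circular-orbit relation v² = μ/r at r = 2.334×10^8 km: μ = v²r = (23.84)² × 2.334×10^8 = 1.32652×10^11 km³/s².
In km: r₁ = 1.56 × 1.496×10^8 = 2.33376×10^8 km; r₂ = 8.48 × 1.496×10^8 = 1.268608×10^9 km.
Semi-major axis of the transfer orbit: a_t = (2.33376×10^8 + 1.268608×10^9)/2 = 7.50992×10^8 km.
Half the transfer-orbit period gives t = π√(a_t³/μ) = 1.7752×10^8 s.
Converting: 1.7752×10^8 s ÷ 86400 s/day = 2055 days.

t = 2055 days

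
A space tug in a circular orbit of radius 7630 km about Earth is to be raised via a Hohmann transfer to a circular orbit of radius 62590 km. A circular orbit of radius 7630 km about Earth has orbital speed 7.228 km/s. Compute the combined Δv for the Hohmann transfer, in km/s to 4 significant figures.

From the circular-orbit relation v² = μ/r at r = 7630 km: μ = v²r = (7.228)² × 7630 = 3.98622×10^5 km³/s².
Semi-major axis of the transfer orbit: a_t = (7630 + 62590)/2 = 35110 km.
Circular speed at r₁: v₁ = √(μ/r₁) = √(3.98622×10^5/7630) = 7.228 km/s.
Transfer-orbit speed at r₁ (vis-viva): v_p = √[μ(2/r₁ − 1/a_t)] = 9.651 km/s.
First burn Δv₁ = |v_p − v₁| = 2.423 km/s.
Circular speed at r₂: v₂ = √(μ/r₂) = 2.5236 km/s.
Transfer-orbit speed at r₂: v_a = √[μ(2/r₂ − 1/a_t)] = 1.1765 km/s.
Second burn Δv₂ = |v₂ − v_a| = 1.347 km/s.
Total Δv = Δv₁ + Δv₂ = 3.770 km/s.

Δv = 3.770 km/s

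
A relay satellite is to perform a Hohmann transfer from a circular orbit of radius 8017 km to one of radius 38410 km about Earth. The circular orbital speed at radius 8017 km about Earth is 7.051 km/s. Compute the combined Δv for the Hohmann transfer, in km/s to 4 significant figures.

From the circular-orbit relation v² = μ/r at r = 8017 km: μ = v²r = (7.051)² × 8017 = 3.98578×10^5 km³/s².
Transfer-ellipse semi-major axis a_t = (r₁ + r₂)/2 = (8017 + 38410)/2 = 23213.5 km.
Circular speed at r₁: v₁ = √(μ/r₁) = √(3.98578×10^5/8017) = 7.051 km/s.
On the transfer ellipse at r₁, vis-viva equation gives v_p = √[μ(2/r₁ − 1/a_t)] = 9.070 km/s.
First burn Δv₁ = |v_p − v₁| = 2.019 km/s.
Circular speed at r₂: v₂ = √(μ/r₂) = 3.221 km/s.
Transfer-orbit speed at r₂: v_a = √[μ(2/r₂ − 1/a_t)] = 1.893 km/s.
Second burn Δv₂ = |v₂ − v_a| = 1.328 km/s.
Δv = Δv₁ + Δv₂ = 2.019 + 1.328 = 3.347 km/s.

Δv = 3.347 km/s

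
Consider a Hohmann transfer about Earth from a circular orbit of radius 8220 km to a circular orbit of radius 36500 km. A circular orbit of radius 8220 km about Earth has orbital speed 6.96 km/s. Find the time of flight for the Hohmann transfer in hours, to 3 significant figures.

From the circular-orbit relation v² = μ/r at r = 8220 km: μ = v²r = (6.96)² × 8220 = 3.98190×10^5 km³/s².
The Hohmann ellipse has a_t = (r₁ + r₂)/2 = 22360 km.
By Kepler's third law the transfer-orbit period is T = 2π√(a_t³/μ), so t = T/2 = 16646 s.
Converting: 16646 s ÷ 3600 s/hour = 4.62 hours.

t = 4.62 hours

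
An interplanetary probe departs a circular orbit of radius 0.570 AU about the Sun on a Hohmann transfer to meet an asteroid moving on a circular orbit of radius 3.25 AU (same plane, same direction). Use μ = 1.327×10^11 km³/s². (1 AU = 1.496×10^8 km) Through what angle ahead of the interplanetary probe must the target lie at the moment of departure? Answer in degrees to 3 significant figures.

In km: r₁ = 0.570 × 1.496×10^8 = 8.5272×10^7 km; r₂ = 3.25 × 1.496×10^8 = 4.862×10^8 km.
Transfer-ellipse semi-major axis a_t = (r₁ + r₂)/2 = (8.5272×10^7 + 4.862×10^8)/2 = 2.85736×10^8 km.
The half-period of the transfer ellipse is t = π√(a_t³/μ) = 4.1654×10^7 s.
Target angular speed ω₂ = √(μ/r₂³) = 3.3979×10^-8 rad/s.
Angle swept by the target during transfer: ω₂·t = 1.4154 rad = 81.10°.
The interplanetary probe traverses 180° on the transfer ellipse, so the target must lead by 180° − 81.10° = 98.9°.

φ = 98.9°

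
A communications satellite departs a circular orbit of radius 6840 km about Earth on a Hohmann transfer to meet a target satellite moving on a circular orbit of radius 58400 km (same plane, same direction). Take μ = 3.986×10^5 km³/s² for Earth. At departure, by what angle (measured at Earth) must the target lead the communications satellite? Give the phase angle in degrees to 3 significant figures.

Transfer-ellipse semi-major axis a_t = (r₁ + r₂)/2 = (6840 + 58400)/2 = 32620 km.
Transfer time t = π√(a_t³/μ) = 29316 s.
The target's mean motion on its circular orbit is ω₂ = √(μ/r₂³) = 4.4735×10^-5 rad/s.
Angle swept by the target during transfer: ω₂·t = 1.3115 rad = 75.14°.
The communications satellite traverses 180° on the transfer ellipse, so the target must lead by 180° − 75.14° = 105°.

φ = 105°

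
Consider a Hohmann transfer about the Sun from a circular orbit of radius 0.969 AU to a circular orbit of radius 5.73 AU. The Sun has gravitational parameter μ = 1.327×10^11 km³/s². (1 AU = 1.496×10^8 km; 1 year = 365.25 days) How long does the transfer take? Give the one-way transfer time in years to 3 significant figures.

t = 3.07 years

In km: r₁ = 0.969 × 1.496×10^8 = 1.449624×10^8 km; r₂ = 5.73 × 1.496×10^8 = 8.57208×10^8 km.
Transfer-ellipse semi-major axis a_t = (r₁ + r₂)/2 = (1.449624×10^8 + 8.57208×10^8)/2 = 5.010852×10^8 km.
By Kepler's third law the transfer-orbit period is T = 2π√(a_t³/μ), so t = T/2 = 9.673×10^7 s.
Converting: 9.673×10^7 s ÷ 3.15576×10^7 s/year (365.25 × 86400) = 3.07 years.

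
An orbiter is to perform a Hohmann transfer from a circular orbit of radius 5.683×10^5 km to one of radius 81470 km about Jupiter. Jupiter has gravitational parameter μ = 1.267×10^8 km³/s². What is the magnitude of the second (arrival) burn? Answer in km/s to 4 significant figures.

The Hohmann ellipse has a_t = (r₁ + r₂)/2 = 3.24885×10^5 km.
On the circular orbit at r = 81470 km, v_c = √(μ/r) = 39.44 km/s.
Vis-viva on the transfer ellipse at r = 81470 km gives v_t = √[μ(2/r − 1/a_t)] = 52.16 km/s.
Δv₂ = |v_t − v_c| = |52.16 − 39.44| = 12.72 km/s.

Δv₂ = 12.72 km/s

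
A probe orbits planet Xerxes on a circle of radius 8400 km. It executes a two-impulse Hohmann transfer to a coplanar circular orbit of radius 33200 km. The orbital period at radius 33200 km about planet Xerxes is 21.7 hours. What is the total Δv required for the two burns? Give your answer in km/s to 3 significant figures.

Δv = 2.37 km/s

From Kepler's third law T² = 4π²r³/μ at r = 33200 km, T = 21.7 hours = 21.7 × 3600 s = 78120 s: μ = 4π²r³/T² = 2.36728×10^5 km³/s².
The Hohmann ellipse has a_t = (r₁ + r₂)/2 = 20800 km.
At r₁ the circular-orbit speed is v₁ = √(μ/r₁) = 5.3087 km/s.
Transfer-orbit speed at r₁ (v² = μ(2/r − 1/a)): v_p = √[μ(2/r₁ − 1/a_t)] = 6.7069 km/s.
First burn Δv₁ = |v_p − v₁| = 1.3982 km/s.
Circular speed at r₂: v₂ = √(μ/r₂) = 2.67027 km/s.
Transfer-orbit speed at r₂: v_a = √[μ(2/r₂ − 1/a_t)] = 1.69693 km/s.
Second burn Δv₂ = |v₂ − v_a| = 0.97334 km/s.
Δv = Δv₁ + Δv₂ = 1.3982 + 0.97334 = 2.372 km/s.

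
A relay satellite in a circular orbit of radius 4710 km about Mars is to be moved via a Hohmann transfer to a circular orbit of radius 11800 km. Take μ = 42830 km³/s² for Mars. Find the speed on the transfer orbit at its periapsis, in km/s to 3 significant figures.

Transfer-ellipse semi-major axis a_t = (r₁ + r₂)/2 = (4710 + 11800)/2 = 8255 km.
The periapsis of the transfer ellipse is at r = 4710 km.
Applying v² = μ(2/r − 1/a_t): v = 3.605 km/s.

v = 3.61 km/s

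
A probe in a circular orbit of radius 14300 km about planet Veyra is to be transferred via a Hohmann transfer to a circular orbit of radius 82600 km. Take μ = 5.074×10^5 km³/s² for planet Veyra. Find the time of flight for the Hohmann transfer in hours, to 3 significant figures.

t = 13.1 hours

Transfer-ellipse semi-major axis a_t = (r₁ + r₂)/2 = (14300 + 82600)/2 = 48450 km.
Half the transfer-orbit period gives t = π√(a_t³/μ) = 47030 s.
Converting: 47030 s ÷ 3600 s/hour = 13.1 hours.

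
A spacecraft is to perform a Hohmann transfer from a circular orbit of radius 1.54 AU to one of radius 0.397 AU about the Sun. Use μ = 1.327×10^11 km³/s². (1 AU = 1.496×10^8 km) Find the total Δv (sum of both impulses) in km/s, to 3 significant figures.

Δv = 21.0 km/s

In km: r₁ = 1.54 × 1.496×10^8 = 2.30384×10^8 km; r₂ = 0.397 × 1.496×10^8 = 5.93912×10^7 km.
Semi-major axis of the transfer orbit: a_t = (2.30384×10^8 + 5.93912×10^7)/2 = 1.448876×10^8 km.
At r₁ the circular-orbit speed is v₁ = √(μ/r₁) = 24.000 km/s.
Transfer-orbit speed at r₁ (vis-viva): v_a = √[μ(2/r₁ − 1/a_t)] = 15.366 km/s.
First burn Δv₁ = |v_a − v₁| = 8.634 km/s.
Circular speed at r₂: v₂ = √(μ/r₂) = 47.27 km/s.
Transfer-orbit speed at r₂: v_p = √[μ(2/r₂ − 1/a_t)] = 59.61 km/s.
Second burn Δv₂ = |v₂ − v_p| = 12.34 km/s.
Δv = Δv₁ + Δv₂ = 8.634 + 12.34 = 20.97 km/s.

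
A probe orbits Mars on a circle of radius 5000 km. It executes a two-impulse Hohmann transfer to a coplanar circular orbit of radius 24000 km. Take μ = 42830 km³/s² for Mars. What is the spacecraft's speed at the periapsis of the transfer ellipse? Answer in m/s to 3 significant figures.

v = 3770 m/s

The Hohmann ellipse has a_t = (r₁ + r₂)/2 = 14500 km.
At periapsis, r = 5000 km.
Applying v² = μ(2/r − 1/a_t): v = 3.765 km/s.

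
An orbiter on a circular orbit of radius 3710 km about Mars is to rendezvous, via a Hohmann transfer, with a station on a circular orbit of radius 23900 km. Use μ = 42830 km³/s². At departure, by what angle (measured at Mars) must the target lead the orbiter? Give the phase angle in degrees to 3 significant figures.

The Hohmann ellipse has a_t = (r₁ + r₂)/2 = 13805 km.
The half-period of the transfer ellipse is t = π√(a_t³/μ) = 24622 s.
The target's mean motion on its circular orbit is ω₂ = √(μ/r₂³) = 5.6011×10^-5 rad/s.
Angle swept by the target during transfer: ω₂·t = 1.3791 rad = 79.02°.
Arrival is 180° from departure on the ellipse, so φ = 180° − 79.02° = 101°.

φ = 101°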